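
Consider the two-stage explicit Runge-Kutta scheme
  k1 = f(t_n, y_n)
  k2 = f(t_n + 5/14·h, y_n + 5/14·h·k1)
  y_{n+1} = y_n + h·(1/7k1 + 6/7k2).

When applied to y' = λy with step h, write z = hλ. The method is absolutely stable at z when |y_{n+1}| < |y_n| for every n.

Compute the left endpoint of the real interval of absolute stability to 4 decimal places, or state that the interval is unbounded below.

On y'=λy, z=hλ:
  k1=λy_n ⇒ h·k1=z·y_n;  k2=λ(1+5/14z)y_n ⇒ h·k2=z(1+5/14z)y_n
  y_{n+1}/y_n = 1 + 1/7z + 6/7z(1+5/14z) = 1 + z + 15/49z²
  R(z) = 1 + z + 15/49z².

Find x<0 with |R(x)|<1.
x=-1.73: |R|=0.1862
R=1: x+15/49x²=0 ⇒ x=−49/15=-3.2667; min R=1−1/(4·15/49)=0.1833>−1
Confirm numerically:
  x=-2.513: |R|=0.42021 <1
  x=-2.000: |R|=0.22449 <1
  x=-1.675: |R|=0.18386 <1
  x=-1.600: |R|=0.18367 <1
  x=-3.797: |R|=1.61643 >1
  x=-3.780: |R|=1.59400 >1
  x=-3.519: |R|=1.27182 >1
So |R|<1 on (-3.2667, 0).

left endpoint -3.2667.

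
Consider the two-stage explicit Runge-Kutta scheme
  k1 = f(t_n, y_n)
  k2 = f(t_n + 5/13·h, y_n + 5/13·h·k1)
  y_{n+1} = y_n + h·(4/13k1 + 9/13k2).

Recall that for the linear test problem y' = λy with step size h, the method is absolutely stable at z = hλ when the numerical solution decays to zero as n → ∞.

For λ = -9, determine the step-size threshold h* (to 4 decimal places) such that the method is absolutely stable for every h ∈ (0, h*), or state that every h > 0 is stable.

(-3.7556,0); λ=-9 ⇒ h* = (169/45)/9 = 0.4173.

With y'=λy (z=hλ):
  k1=λy_n ⇒ h·k1=z·y_n;  k2=λ(1+5/13z)y_n ⇒ h·k2=z(1+5/13z)y_n
  y_{n+1}/y_n = 1 + 4/13z + 9/13z(1+5/13z) = 1 + z + 45/169z²
  R(z) = 1 + z + 45/169z².

Boundary: |R(x)|=1, x<0.
x=-1.01: |R|=0.2616
R=1: x+45/169x²=0 ⇒ x=−169/45=-3.7556; min R=1−1/(4·45/169)=0.0611>−1
Confirm numerically:
  x=-3.697: |R|=0.94236 <1
  x=-3.378: |R|=0.66040 <1
  x=-2.004: |R|=0.06535 <1
  x=-4.205: |R|=1.50323 >1
  x=-4.045: |R|=1.31175 >1
  x=-3.934: |R|=1.18692 >1
So |R|<1 on (-3.7556, 0).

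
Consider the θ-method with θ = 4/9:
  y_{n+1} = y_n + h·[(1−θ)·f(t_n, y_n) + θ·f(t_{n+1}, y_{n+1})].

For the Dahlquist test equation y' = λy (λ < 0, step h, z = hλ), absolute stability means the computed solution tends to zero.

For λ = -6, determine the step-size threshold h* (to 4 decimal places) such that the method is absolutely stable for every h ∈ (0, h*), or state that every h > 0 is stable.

Set f=λy, z=hλ:
  y_{n+1} = y_n + z·[5/9·y_n + 4/9·y_{n+1}] ⇒ (1 − 4/9z)y_{n+1} = (1 + 5/9z)y_n
  so R(z) = (1 + 5/9z)/(1 − 4/9z).

Find x<0 with |R(x)|<1.
x=-1.09: |R|=0.2657
R=−1: 1+5/9x = −1+4/9x ⇒ -1/9x=2 ⇒ x=2/(-1/9)=-18.0000
Confirm numerically:
  x=-15.668: |R|=0.96746 <1
  x=-15.294: |R|=0.96144 <1
  x=-12.330: |R|=0.90278 <1
  x=-18.305: |R|=1.00371 >1
  x=-18.222: |R|=1.00271 >1
Interval (-18.0000, 0).

(-18.0000,0); λ=-6 ⇒ h* = (18)/6 = 3.0000.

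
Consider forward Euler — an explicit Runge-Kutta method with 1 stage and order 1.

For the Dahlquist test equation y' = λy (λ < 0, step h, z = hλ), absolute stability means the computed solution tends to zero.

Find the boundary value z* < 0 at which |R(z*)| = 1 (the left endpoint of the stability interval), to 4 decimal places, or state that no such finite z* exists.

z* = -2.0000.

On y'=λy, z=hλ:
  order 1, 1-stage ⇒ R(z)=1+z
  (e.g. R(-0.37)=0.63000, |R|=0.63000)

Solve |R(x)|<1 on ℝ⁻.
x=-0.37: |R|=0.6300
|R(-2)|=1.0000 |R(-1.8)|=0.8000 |R(-1.06)|=0.0600
Bisect:
  x_lo=-2.8909 |R|=1.8909  x_hi=-0.1202 |R|=0.8798
  mid=-1.50553 |R|=0.50553 →hi
  mid=-2.19820 |R|=1.19820 →lo
  mid=-1.85186 |R|=0.85186 →hi
  mid=-2.02503 |R|=1.02503 →lo
  mid=-1.93845 |R|=0.93845 →hi
  mid=-1.98174 |R|=0.98174 →hi
  mid=-2.00339 |R|=1.00339 →lo
  ...
  [-2.00000,-1.99983] ⇒ x*=-2.0000
Stable set (-2.0000, 0).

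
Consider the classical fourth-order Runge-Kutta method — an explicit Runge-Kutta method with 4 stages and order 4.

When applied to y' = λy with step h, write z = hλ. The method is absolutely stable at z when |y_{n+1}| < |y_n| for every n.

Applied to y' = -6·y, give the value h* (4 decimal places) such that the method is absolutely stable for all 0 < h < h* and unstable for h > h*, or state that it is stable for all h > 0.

(-2.7853,0); λ=-6 ⇒ h* = 0.4642.

On y'=λy, z=hλ:
  order 4, 4-stage ⇒ R(z)=1+z+z^2/2+z^3/6+z^4/24
  (e.g. R(-1.78)=0.28252, |R|=0.28252)

Need |R(x)|<1, x<0.
x=-1.78: |R|=0.2825
|R(-2.47)|=0.6198 |R(-1.62)|=0.2706 |R(-1.13)|=0.3359
Bisect:
  x_lo=-3.5351 |R|=2.8576  x_hi=-0.3505 |R|=0.7043
  mid=-1.94282 |R|=0.31588 →hi
  mid=-2.73896 |R|=0.93237 →hi
  mid=-3.13703 |R|=1.67341 →lo
  mid=-2.93800 |R|=1.25572 →lo
  mid=-2.83848 |R|=1.08320 →lo
  mid=-2.78872 |R|=1.00518 →lo
  mid=-2.76384 |R|=0.96814 →hi
  mid=-2.77628 |R|=0.98650 →hi
  mid=-2.78250 |R|=0.99580 →hi
  ...
  [-2.78542,-2.78522] ⇒ x*=-2.7853
So |R|<1 on (-2.7853, 0).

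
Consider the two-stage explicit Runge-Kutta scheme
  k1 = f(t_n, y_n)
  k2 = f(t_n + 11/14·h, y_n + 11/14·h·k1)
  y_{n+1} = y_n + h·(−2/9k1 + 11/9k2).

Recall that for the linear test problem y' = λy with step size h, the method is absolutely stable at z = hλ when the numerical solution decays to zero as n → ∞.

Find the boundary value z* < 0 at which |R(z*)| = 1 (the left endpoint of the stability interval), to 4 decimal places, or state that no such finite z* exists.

On y'=λy, z=hλ:
  k1=λy_n ⇒ h·k1=z·y_n;  k2=λ(1+11/14z)y_n ⇒ h·k2=z(1+11/14z)y_n
  y_{n+1}/y_n = 1 − 2/9z + 11/9z(1+11/14z) = 1 + z + 121/126z²
  Hence R(z) = 1 + z + 121/126z².

Boundary: |R(x)|=1, x<0.
x=-1.54: |R|=1.7375
R=1: x+121/126x²=0 ⇒ x=−126/121=-1.0413; min R=1−1/(4·121/126)=0.7397>−1
Confirm numerically:
  x=-0.756: |R|=0.79286 <1
  x=-0.552: |R|=0.74061 <1
  x=-0.522: |R|=0.73967 <1
  x=-0.518: |R|=0.73968 <1
  x=-1.247: |R|=1.24630 >1
  x=-1.202: |R|=1.18547 >1
  x=-1.115: |R|=1.07889 >1
Interval (-1.0413, 0).

left endpoint -1.0413.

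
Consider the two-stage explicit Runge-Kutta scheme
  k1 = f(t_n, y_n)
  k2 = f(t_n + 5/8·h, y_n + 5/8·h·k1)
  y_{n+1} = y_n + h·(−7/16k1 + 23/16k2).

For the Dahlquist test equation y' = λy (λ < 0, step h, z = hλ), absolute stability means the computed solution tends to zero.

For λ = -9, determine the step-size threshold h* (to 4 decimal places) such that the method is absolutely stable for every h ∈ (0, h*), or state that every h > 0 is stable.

Test eqn y'=λy, z=hλ:
  k1=λy_n ⇒ h·k1=z·y_n;  k2=λ(1+5/8z)y_n ⇒ h·k2=z(1+5/8z)y_n
  y_{n+1}/y_n = 1 − 7/16z + 23/16z(1+5/8z) = 1 + z + 115/128z²
  ⇒ R(z) = 1 + z + 115/128z².

Solve |R(x)|<1 on ℝ⁻.
x=-0.72: |R|=0.7457
R=1: x+115/128x²=0 ⇒ x=−128/115=-1.1130; min R=1−1/(4·115/128)=0.7217>−1
Confirm numerically:
  x=-1.012: |R|=0.90813 <1
  x=-0.861: |R|=0.80503 <1
  x=-0.698: |R|=0.73972 <1
  x=-0.616: |R|=0.72492 <1
  x=-1.697: |R|=1.89033 >1
  x=-1.246: |R|=1.14884 >1
  x=-1.141: |R|=1.02866 >1
So |R|<1 on (-1.1130, 0).

(-1.1130,0); λ=-9 ⇒ h* = (128/115)/9 = 0.1237.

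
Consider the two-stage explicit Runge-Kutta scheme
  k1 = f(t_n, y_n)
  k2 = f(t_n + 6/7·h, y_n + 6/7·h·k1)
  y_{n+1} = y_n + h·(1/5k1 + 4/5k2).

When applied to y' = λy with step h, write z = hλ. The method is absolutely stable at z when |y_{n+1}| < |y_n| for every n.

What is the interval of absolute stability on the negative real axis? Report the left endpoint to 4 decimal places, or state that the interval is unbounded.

(-1.4583, 0).

On y'=λy, z=hλ:
  k1=λy_n ⇒ h·k1=z·y_n;  k2=λ(1+6/7z)y_n ⇒ h·k2=z(1+6/7z)y_n
  y_{n+1}/y_n = 1 + 1/5z + 4/5z(1+6/7z) = 1 + z + 24/35z²
  ⇒ R(z) = 1 + z + 24/35z².

Boundary: |R(x)|=1, x<0.
x=-1.48: |R|=1.0220
R=1: x+24/35x²=0 ⇒ x=−35/24=-1.4583; min R=1−1/(4·24/35)=0.6354>−1
Confirm numerically:
  x=-1.083: |R|=0.72127 <1
  x=-1.039: |R|=0.70124 <1
  x=-0.716: |R|=0.63554 <1
  x=-1.993: |R|=1.73069 >1
  x=-1.930: |R|=1.62422 >1
  x=-1.498: |R|=1.04075 >1
Stable set (-1.4583, 0).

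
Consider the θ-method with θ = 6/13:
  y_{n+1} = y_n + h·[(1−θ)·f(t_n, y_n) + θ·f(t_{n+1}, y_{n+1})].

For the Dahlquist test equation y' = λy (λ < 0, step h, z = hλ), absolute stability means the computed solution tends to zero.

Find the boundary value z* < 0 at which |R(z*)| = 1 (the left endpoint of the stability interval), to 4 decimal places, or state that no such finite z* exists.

z* = -26.0000.

Set f=λy, z=hλ:
  y_{n+1} = y_n + z·[7/13·y_n + 6/13·y_{n+1}] ⇒ (1 − 6/13z)y_{n+1} = (1 + 7/13z)y_n
  R(z) = (1 + 7/13z)/(1 − 6/13z).

Boundary: |R(x)|=1, x<0.
x=-1.15: |R|=0.2487
R=−1: 1+7/13x = −1+6/13x ⇒ -1/13x=2 ⇒ x=2/(-1/13)=-26.0000
Confirm numerically:
  x=-25.569: |R|=0.99741 <1
  x=-15.624: |R|=0.90280 <1
  x=-13.853: |R|=0.87362 <1
  x=-26.369: |R|=1.00216 >1
  x=-26.048: |R|=1.00028 >1
So |R|<1 on (-26.0000, 0).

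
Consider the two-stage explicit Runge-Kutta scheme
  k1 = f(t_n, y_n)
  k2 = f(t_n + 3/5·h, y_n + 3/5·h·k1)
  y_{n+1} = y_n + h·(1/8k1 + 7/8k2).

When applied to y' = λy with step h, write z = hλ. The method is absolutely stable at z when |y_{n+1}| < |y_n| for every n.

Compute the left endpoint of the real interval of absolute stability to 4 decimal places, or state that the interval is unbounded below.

left endpoint -1.9048.

With y'=λy (z=hλ):
  k1=λy_n ⇒ h·k1=z·y_n;  k2=λ(1+3/5z)y_n ⇒ h·k2=z(1+3/5z)y_n
  y_{n+1}/y_n = 1 + 1/8z + 7/8z(1+3/5z) = 1 + z + 21/40z²
  R(z) = 1 + z + 21/40z².

Solve |R(x)|<1 on ℝ⁻.
x=-0.31: |R|=0.7405
R=1: x+21/40x²=0 ⇒ x=−40/21=-1.9048; min R=1−1/(4·21/40)=0.5238>−1
Confirm numerically:
  x=-1.732: |R|=0.84291 <1
  x=-1.029: |R|=0.52689 <1
  x=-0.933: |R|=0.52401 <1
  x=-2.307: |R|=1.48718 >1
  x=-2.261: |R|=1.42286 >1
Interval (-1.9048, 0).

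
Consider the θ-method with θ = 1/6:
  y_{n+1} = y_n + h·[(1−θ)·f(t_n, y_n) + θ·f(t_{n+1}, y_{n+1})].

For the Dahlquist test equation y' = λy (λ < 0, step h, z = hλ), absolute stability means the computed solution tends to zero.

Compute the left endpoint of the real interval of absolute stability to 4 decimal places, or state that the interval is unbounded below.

z* = -3.0000.

With y'=λy (z=hλ):
  y_{n+1} = y_n + z·[5/6·y_n + 1/6·y_{n+1}] ⇒ (1 − 1/6z)y_{n+1} = (1 + 5/6z)y_n
  ⇒ R(z) = (1 + 5/6z)/(1 − 1/6z).

Solve |R(x)|<1 on ℝ⁻.
x=-0.63: |R|=0.4299
R=−1: 1+5/6x = −1+1/6x ⇒ -2/3x=2 ⇒ x=2/(-2/3)=-3.0000
Confirm numerically:
  x=-2.576: |R|=0.80224 <1
  x=-2.062: |R|=0.53461 <1
  x=-1.368: |R|=0.11401 <1
  x=-1.239: |R|=0.02694 <1
  x=-3.161: |R|=1.07030 >1
  x=-3.095: |R|=1.04178 >1
Stable set (-3.0000, 0).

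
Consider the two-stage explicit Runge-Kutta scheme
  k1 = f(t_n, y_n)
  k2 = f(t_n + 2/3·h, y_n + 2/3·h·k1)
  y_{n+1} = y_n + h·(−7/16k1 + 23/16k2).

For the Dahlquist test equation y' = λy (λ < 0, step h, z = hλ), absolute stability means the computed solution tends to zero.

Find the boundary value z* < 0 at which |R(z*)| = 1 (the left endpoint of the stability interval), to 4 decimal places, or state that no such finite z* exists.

left endpoint -1.0435.

On y'=λy, z=hλ:
  k1=λy_n ⇒ h·k1=z·y_n;  k2=λ(1+2/3z)y_n ⇒ h·k2=z(1+2/3z)y_n
  y_{n+1}/y_n = 1 − 7/16z + 23/16z(1+2/3z) = 1 + z + 23/24z²
  ⇒ R(z) = 1 + z + 23/24z².

Boundary: |R(x)|=1, x<0.
x=-1.42: |R|=1.5124
R=1: x+23/24x²=0 ⇒ x=−24/23=-1.0435; min R=1−1/(4·23/24)=0.7391>−1
Confirm numerically:
  x=-0.980: |R|=0.94038 <1
  x=-0.724: |R|=0.77834 <1
  x=-0.648: |R|=0.75441 <1
  x=-1.282: |R|=1.29304 >1
  x=-1.225: |R|=1.21310 >1
  x=-1.156: |R|=1.12466 >1
So |R|<1 on (-1.0435, 0).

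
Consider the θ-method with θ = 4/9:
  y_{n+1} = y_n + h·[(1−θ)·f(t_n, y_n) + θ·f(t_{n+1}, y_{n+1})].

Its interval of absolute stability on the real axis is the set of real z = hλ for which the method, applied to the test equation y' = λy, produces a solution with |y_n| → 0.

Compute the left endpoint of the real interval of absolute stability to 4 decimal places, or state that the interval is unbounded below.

Test eqn y'=λy, z=hλ:
  y_{n+1} = y_n + z·[5/9·y_n + 4/9·y_{n+1}] ⇒ (1 − 4/9z)y_{n+1} = (1 + 5/9z)y_n
  so R(z) = (1 + 5/9z)/(1 − 4/9z).

Solve |R(x)|<1 on ℝ⁻.
x=-0.93: |R|=0.3420
R=−1: 1+5/9x = −1+4/9x ⇒ -1/9x=2 ⇒ x=2/(-1/9)=-18.0000
Confirm numerically:
  x=-17.966: |R|=0.99958 <1
  x=-17.239: |R|=0.99024 <1
  x=-12.507: |R|=0.90694 <1
  x=-18.360: |R|=1.00437 >1
  x=-18.332: |R|=1.00403 >1
Interval (-18.0000, 0).

z* = -18.0000.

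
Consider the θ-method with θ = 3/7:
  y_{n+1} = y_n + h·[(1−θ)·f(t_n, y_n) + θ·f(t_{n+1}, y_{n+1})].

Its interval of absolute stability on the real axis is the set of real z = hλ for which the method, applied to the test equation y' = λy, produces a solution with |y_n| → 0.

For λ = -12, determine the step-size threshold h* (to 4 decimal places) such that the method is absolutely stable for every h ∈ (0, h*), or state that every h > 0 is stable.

(-14.0000,0); λ=-12 ⇒ h* = (14)/12 = 1.1667.

On y'=λy, z=hλ:
  y_{n+1} = y_n + z·[4/7·y_n + 3/7·y_{n+1}] ⇒ (1 − 3/7z)y_{n+1} = (1 + 4/7z)y_n
  Hence R(z) = (1 + 4/7z)/(1 − 3/7z).

Need |R(x)|<1, x<0.
x=-1.02: |R|=0.2903
R=−1: 1+4/7x = −1+3/7x ⇒ -1/7x=2 ⇒ x=2/(-1/7)=-14.0000
Confirm numerically:
  x=-9.793: |R|=0.88436 <1
  x=-9.094: |R|=0.85689 <1
  x=-8.337: |R|=0.82309 <1
  x=-14.593: |R|=1.01168 >1
  x=-14.519: |R|=1.01027 >1
  x=-14.027: |R|=1.00055 >1
So |R|<1 on (-14.0000, 0).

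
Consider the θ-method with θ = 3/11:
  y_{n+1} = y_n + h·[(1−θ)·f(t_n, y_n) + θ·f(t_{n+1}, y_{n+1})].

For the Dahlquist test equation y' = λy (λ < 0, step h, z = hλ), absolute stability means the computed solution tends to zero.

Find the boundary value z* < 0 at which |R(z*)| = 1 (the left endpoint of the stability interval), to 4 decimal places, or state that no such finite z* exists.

Set f=λy, z=hλ:
  y_{n+1} = y_n + z·[8/11·y_n + 3/11·y_{n+1}] ⇒ (1 − 3/11z)y_{n+1} = (1 + 8/11z)y_n
  Hence R(z) = (1 + 8/11z)/(1 − 3/11z).

Find x<0 with |R(x)|<1.
x=-0.47: |R|=0.5834
R=−1: 1+8/11x = −1+3/11x ⇒ -5/11x=2 ⇒ x=2/(-5/11)=-4.4000
Confirm numerically:
  x=-3.826: |R|=0.87232 <1
  x=-3.646: |R|=0.82815 <1
  x=-2.235: |R|=0.38859 <1
  x=-4.756: |R|=1.07044 >1
  x=-4.713: |R|=1.06225 >1
  x=-4.674: |R|=1.05475 >1
Stable set (-4.4000, 0).

left endpoint -4.4000.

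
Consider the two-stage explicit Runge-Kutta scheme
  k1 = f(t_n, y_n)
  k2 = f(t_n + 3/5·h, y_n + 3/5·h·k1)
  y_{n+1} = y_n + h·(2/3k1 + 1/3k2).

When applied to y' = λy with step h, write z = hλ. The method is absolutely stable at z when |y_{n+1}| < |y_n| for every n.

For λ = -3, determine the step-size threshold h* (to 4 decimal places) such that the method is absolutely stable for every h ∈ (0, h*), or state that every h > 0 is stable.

On y'=λy, z=hλ:
  k1=λy_n ⇒ h·k1=z·y_n;  k2=λ(1+3/5z)y_n ⇒ h·k2=z(1+3/5z)y_n
  y_{n+1}/y_n = 1 + 2/3z + 1/3z(1+3/5z) = 1 + z + 1/5z²
  Hence R(z) = 1 + z + 1/5z².

Find x<0 with |R(x)|<1.
x=-0.91: |R|=0.2556
R=1: x+1/5x²=0 ⇒ x=−5=-5.0000; min R=1−1/(4·1/5)=-0.2500>−1
Confirm numerically:
  x=-4.626: |R|=0.65398 <1
  x=-3.719: |R|=0.04719 <1
  x=-2.375: |R|=0.24687 <1
  x=-2.219: |R|=0.23421 <1
  x=-5.320: |R|=1.34048 >1
  x=-5.146: |R|=1.15026 >1
  x=-5.022: |R|=1.02210 >1
Stable set (-5.0000, 0).

(-5.0000,0); λ=-3 ⇒ h* = (5)/3 = 1.6667.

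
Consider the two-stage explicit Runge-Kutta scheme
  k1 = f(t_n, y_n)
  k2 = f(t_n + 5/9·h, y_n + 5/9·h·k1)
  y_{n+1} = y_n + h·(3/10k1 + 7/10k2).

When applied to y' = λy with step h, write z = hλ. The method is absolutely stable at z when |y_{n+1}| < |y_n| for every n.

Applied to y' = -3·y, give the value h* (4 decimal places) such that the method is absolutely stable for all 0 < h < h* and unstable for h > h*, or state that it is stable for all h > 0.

(-2.5714,0); λ=-3 ⇒ h* = (18/7)/3 = 0.8571.

Test eqn y'=λy, z=hλ:
  k1=λy_n ⇒ h·k1=z·y_n;  k2=λ(1+5/9z)y_n ⇒ h·k2=z(1+5/9z)y_n
  y_{n+1}/y_n = 1 + 3/10z + 7/10z(1+5/9z) = 1 + z + 7/18z²
  Hence R(z) = 1 + z + 7/18z².

Boundary: |R(x)|=1, x<0.
x=-0.54: |R|=0.5734
R=1: x+7/18x²=0 ⇒ x=−18/7=-2.5714; min R=1−1/(4·7/18)=0.3571>−1
Confirm numerically:
  x=-2.368: |R|=0.81266 <1
  x=-2.301: |R|=0.75801 <1
  x=-1.993: |R|=0.55169 <1
  x=-1.427: |R|=0.36491 <1
  x=-3.081: |R|=1.61055 >1
  x=-2.712: |R|=1.14826 >1
Stable set (-2.5714, 0).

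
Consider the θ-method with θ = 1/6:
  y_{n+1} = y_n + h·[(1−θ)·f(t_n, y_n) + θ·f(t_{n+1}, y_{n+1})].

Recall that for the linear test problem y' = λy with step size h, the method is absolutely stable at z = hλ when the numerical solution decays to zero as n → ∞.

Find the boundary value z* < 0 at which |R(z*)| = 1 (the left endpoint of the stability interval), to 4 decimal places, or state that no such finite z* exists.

z* = -3.0000.

Set f=λy, z=hλ:
  y_{n+1} = y_n + z·[5/6·y_n + 1/6·y_{n+1}] ⇒ (1 − 1/6z)y_{n+1} = (1 + 5/6z)y_n
  so R(z) = (1 + 5/6z)/(1 − 1/6z).

Boundary: |R(x)|=1, x<0.
x=-0.4: |R|=0.6250
R=−1: 1+5/6x = −1+1/6x ⇒ -2/3x=2 ⇒ x=2/(-2/3)=-3.0000
Confirm numerically:
  x=-2.744: |R|=0.88289 <1
  x=-1.891: |R|=0.43784 <1
  x=-1.833: |R|=0.40406 <1
  x=-1.213: |R|=0.00901 <1
  x=-3.549: |R|=1.22997 >1
  x=-3.115: |R|=1.05047 >1
Interval (-3.0000, 0).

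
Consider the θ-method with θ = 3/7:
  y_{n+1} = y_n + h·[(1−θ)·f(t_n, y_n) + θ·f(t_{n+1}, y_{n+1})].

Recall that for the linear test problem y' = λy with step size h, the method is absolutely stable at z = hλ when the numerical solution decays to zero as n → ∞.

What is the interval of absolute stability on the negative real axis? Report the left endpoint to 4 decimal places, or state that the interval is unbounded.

With y'=λy (z=hλ):
  y_{n+1} = y_n + z·[4/7·y_n + 3/7·y_{n+1}] ⇒ (1 − 3/7z)y_{n+1} = (1 + 4/7z)y_n
  R(z) = (1 + 4/7z)/(1 − 3/7z).

Find x<0 with |R(x)|<1.
x=-1.59: |R|=0.0544
R=−1: 1+4/7x = −1+3/7x ⇒ -1/7x=2 ⇒ x=2/(-1/7)=-14.0000
Confirm numerically:
  x=-13.798: |R|=0.99583 <1
  x=-10.308: |R|=0.90265 <1
  x=-9.594: |R|=0.87687 <1
  x=-14.061: |R|=1.00124 >1
  x=-14.023: |R|=1.00047 >1
So |R|<1 on (-14.0000, 0).

(-14.0000, 0).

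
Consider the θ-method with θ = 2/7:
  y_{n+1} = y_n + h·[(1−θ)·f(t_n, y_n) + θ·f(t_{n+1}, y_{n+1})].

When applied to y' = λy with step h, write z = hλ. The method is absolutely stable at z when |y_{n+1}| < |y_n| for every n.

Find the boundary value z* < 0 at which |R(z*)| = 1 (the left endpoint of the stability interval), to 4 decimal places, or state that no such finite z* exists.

Test eqn y'=λy, z=hλ:
  y_{n+1} = y_n + z·[5/7·y_n + 2/7·y_{n+1}] ⇒ (1 − 2/7z)y_{n+1} = (1 + 5/7z)y_n
  ⇒ R(z) = (1 + 5/7z)/(1 − 2/7z).

Boundary: |R(x)|=1, x<0.
x=-1.41: |R|=0.0051
R=−1: 1+5/7x = −1+2/7x ⇒ -3/7x=2 ⇒ x=2/(-3/7)=-4.6667
Confirm numerically:
  x=-4.205: |R|=0.91012 <1
  x=-4.201: |R|=0.90930 <1
  x=-3.739: |R|=0.80778 <1
  x=-5.153: |R|=1.08431 >1
  x=-5.066: |R|=1.06993 >1
  x=-5.062: |R|=1.06926 >1
Interval (-4.6667, 0).

left endpoint -4.6667.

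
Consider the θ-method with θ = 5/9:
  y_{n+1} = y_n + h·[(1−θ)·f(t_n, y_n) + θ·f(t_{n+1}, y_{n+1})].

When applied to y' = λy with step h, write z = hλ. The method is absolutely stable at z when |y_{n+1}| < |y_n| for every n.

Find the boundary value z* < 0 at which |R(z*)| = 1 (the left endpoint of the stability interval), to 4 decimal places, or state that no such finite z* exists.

unbounded; (−∞, 0).

Test eqn y'=λy, z=hλ:
  y_{n+1} = y_n + z·[4/9·y_n + 5/9·y_{n+1}] ⇒ (1 − 5/9z)y_{n+1} = (1 + 4/9z)y_n
  R(z) = (1 + 4/9z)/(1 − 5/9z).

Boundary: |R(x)|=1, x<0.
x=-0.81: |R|=0.4414
x=-2: |R|=0.0526
x=-10: |R|=0.5254
x=-100: |R|=0.7682
θ=5/9≥1/2 ⇒ |1+4/9x|<|1−5/9x| ∀x<0 ⇒ stable on all of ℝ⁻.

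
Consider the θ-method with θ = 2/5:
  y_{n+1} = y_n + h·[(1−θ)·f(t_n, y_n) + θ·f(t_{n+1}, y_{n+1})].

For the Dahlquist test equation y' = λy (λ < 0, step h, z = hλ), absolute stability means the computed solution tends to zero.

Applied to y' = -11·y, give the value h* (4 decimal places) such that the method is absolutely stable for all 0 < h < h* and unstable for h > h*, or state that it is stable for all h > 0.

Set f=λy, z=hλ:
  y_{n+1} = y_n + z·[3/5·y_n + 2/5·y_{n+1}] ⇒ (1 − 2/5z)y_{n+1} = (1 + 3/5z)y_n
  Hence R(z) = (1 + 3/5z)/(1 − 2/5z).

Find x<0 with |R(x)|<1.
x=-1.08: |R|=0.2458
R=−1: 1+3/5x = −1+2/5x ⇒ -1/5x=2 ⇒ x=2/(-1/5)=-10.0000
Confirm numerically:
  x=-8.675: |R|=0.94072 <1
  x=-8.092: |R|=0.90993 <1
  x=-6.176: |R|=0.77962 <1
  x=-4.812: |R|=0.64524 <1
  x=-10.417: |R|=1.01614 >1
  x=-10.401: |R|=1.01554 >1
Interval (-10.0000, 0).

(-10.0000,0); λ=-11 ⇒ h* = (10)/11 = 0.9091.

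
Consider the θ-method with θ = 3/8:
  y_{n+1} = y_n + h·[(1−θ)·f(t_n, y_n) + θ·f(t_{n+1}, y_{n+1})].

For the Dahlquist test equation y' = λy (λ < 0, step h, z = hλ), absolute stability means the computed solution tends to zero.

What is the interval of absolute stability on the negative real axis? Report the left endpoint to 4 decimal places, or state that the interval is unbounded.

Test eqn y'=λy, z=hλ:
  y_{n+1} = y_n + z·[5/8·y_n + 3/8·y_{n+1}] ⇒ (1 − 3/8z)y_{n+1} = (1 + 5/8z)y_n
  R(z) = (1 + 5/8z)/(1 − 3/8z).

Find x<0 with |R(x)|<1.
x=-0.45: |R|=0.6150
R=−1: 1+5/8x = −1+3/8x ⇒ -1/4x=2 ⇒ x=2/(-1/4)=-8.0000
Confirm numerically:
  x=-6.875: |R|=0.92140 <1
  x=-6.592: |R|=0.89862 <1
  x=-6.246: |R|=0.86880 <1
  x=-3.752: |R|=0.55879 <1
  x=-8.585: |R|=1.03466 >1
  x=-8.519: |R|=1.03093 >1
Stable set (-8.0000, 0).

z∈(-8.0000,0).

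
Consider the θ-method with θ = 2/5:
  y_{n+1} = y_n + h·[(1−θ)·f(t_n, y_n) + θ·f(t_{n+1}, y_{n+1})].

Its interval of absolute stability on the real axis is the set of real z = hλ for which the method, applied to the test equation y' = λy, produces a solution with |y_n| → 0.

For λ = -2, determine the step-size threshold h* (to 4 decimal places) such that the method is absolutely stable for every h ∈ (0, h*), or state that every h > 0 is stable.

With y'=λy (z=hλ):
  y_{n+1} = y_n + z·[3/5·y_n + 2/5·y_{n+1}] ⇒ (1 − 2/5z)y_{n+1} = (1 + 3/5z)y_n
  Hence R(z) = (1 + 3/5z)/(1 − 2/5z).

Need |R(x)|<1, x<0.
x=-1.44: |R|=0.0863
R=−1: 1+3/5x = −1+2/5x ⇒ -1/5x=2 ⇒ x=2/(-1/5)=-10.0000
Confirm numerically:
  x=-6.156: |R|=0.77796 <1
  x=-5.382: |R|=0.70705 <1
  x=-4.063: |R|=0.54769 <1
  x=-10.591: |R|=1.02257 >1
  x=-10.344: |R|=1.01339 >1
So |R|<1 on (-10.0000, 0).

(-10.0000,0); λ=-2 ⇒ h* = (10)/2 = 5.0000.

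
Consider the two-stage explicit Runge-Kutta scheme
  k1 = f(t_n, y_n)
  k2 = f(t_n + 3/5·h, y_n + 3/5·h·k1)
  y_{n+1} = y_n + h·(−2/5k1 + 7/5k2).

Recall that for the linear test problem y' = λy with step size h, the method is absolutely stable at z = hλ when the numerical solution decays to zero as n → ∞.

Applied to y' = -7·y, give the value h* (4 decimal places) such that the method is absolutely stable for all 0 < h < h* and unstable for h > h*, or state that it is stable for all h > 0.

Test eqn y'=λy, z=hλ:
  k1=λy_n ⇒ h·k1=z·y_n;  k2=λ(1+3/5z)y_n ⇒ h·k2=z(1+3/5z)y_n
  y_{n+1}/y_n = 1 − 2/5z + 7/5z(1+3/5z) = 1 + z + 21/25z²
  Hence R(z) = 1 + z + 21/25z².

Solve |R(x)|<1 on ℝ⁻.
x=-0.86: |R|=0.7613
R=1: x+21/25x²=0 ⇒ x=−25/21=-1.1905; min R=1−1/(4·21/25)=0.7024>−1
Confirm numerically:
  x=-1.073: |R|=0.89412 <1
  x=-1.050: |R|=0.87610 <1
  x=-0.887: |R|=0.77389 <1
  x=-0.813: |R|=0.74221 <1
  x=-1.750: |R|=1.82250 >1
  x=-1.549: |R|=1.46650 >1
  x=-1.496: |R|=1.38393 >1
So |R|<1 on (-1.1905, 0).

(-1.1905,0); λ=-7 ⇒ h* = (25/21)/7 = 0.1701.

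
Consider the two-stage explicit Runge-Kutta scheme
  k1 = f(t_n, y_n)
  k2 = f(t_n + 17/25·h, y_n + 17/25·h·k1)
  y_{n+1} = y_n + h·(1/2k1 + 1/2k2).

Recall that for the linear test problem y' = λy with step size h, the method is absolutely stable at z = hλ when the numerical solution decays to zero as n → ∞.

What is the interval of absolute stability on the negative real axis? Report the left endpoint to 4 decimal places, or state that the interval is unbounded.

Test eqn y'=λy, z=hλ:
  k1=λy_n ⇒ h·k1=z·y_n;  k2=λ(1+17/25z)y_n ⇒ h·k2=z(1+17/25z)y_n
  y_{n+1}/y_n = 1 + 1/2z + 1/2z(1+17/25z) = 1 + z + 17/50z²
  Hence R(z) = 1 + z + 17/50z².

Find x<0 with |R(x)|<1.
x=-0.58: |R|=0.5344
R=1: x+17/50x²=0 ⇒ x=−50/17=-2.9412; min R=1−1/(4·17/50)=0.2647>−1
Confirm numerically:
  x=-2.161: |R|=0.42677 <1
  x=-1.527: |R|=0.26579 <1
  x=-1.330: |R|=0.27143 <1
  x=-1.263: |R|=0.27936 <1
  x=-3.506: |R|=1.67329 >1
  x=-3.258: |R|=1.35095 >1
  x=-3.212: |R|=1.29576 >1
Interval (-2.9412, 0).

z∈(-2.9412,0).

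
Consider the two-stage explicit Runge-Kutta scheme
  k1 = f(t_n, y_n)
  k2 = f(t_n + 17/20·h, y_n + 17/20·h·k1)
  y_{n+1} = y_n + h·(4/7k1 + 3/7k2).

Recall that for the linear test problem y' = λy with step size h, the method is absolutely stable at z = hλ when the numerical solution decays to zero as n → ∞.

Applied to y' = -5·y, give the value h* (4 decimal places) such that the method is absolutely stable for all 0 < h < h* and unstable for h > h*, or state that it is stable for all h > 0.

(-2.7451,0); λ=-5 ⇒ h* = (140/51)/5 = 0.5490.

Test eqn y'=λy, z=hλ:
  k1=λy_n ⇒ h·k1=z·y_n;  k2=λ(1+17/20z)y_n ⇒ h·k2=z(1+17/20z)y_n
  y_{n+1}/y_n = 1 + 4/7z + 3/7z(1+17/20z) = 1 + z + 51/140z²
  ⇒ R(z) = 1 + z + 51/140z².

Boundary: |R(x)|=1, x<0.
x=-0.5: |R|=0.5911
R=1: x+51/140x²=0 ⇒ x=−140/51=-2.7451; min R=1−1/(4·51/140)=0.3137>−1
Confirm numerically:
  x=-2.423: |R|=0.71570 <1
  x=-1.882: |R|=0.40827 <1
  x=-1.818: |R|=0.38601 <1
  x=-1.256: |R|=0.31867 <1
  x=-3.090: |R|=1.38824 >1
  x=-3.057: |R|=1.34734 >1
  x=-2.926: |R|=1.19282 >1
So |R|<1 on (-2.7451, 0).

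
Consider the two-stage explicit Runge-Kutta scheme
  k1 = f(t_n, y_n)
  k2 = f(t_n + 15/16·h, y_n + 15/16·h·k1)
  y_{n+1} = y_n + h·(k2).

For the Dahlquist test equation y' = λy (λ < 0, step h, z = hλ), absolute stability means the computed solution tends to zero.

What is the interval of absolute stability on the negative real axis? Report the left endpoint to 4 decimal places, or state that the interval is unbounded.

(-1.0667, 0).

With y'=λy (z=hλ):
  k1=λy_n ⇒ h·k1=z·y_n;  k2=λ(1+15/16z)y_n ⇒ h·k2=z(1+15/16z)y_n
  y_{n+1}/y_n = 1 + z(1+15/16z) = 1 + z + 15/16z²
  so R(z) = 1 + z + 15/16z².

Solve |R(x)|<1 on ℝ⁻.
x=-0.45: |R|=0.7398
R=1: x+15/16x²=0 ⇒ x=−16/15=-1.0667; min R=1−1/(4·15/16)=0.7333>−1
Confirm numerically:
  x=-0.860: |R|=0.83337 <1
  x=-0.571: |R|=0.73466 <1
  x=-0.469: |R|=0.73721 <1
  x=-1.631: |R|=1.86290 >1
  x=-1.443: |R|=1.50911 >1
  x=-1.326: |R|=1.32238 >1
So |R|<1 on (-1.0667, 0).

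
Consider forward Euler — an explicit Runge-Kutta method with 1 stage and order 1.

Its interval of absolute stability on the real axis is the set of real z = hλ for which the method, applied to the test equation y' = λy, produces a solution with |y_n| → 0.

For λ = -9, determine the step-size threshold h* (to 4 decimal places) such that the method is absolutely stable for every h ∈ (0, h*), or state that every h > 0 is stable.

(-2.0000,0); λ=-9 ⇒ h* = 0.2222.

Set f=λy, z=hλ:
  order 1, 1-stage ⇒ R(z)=1+z
  (e.g. R(-0.94)=0.06000, |R|=0.06000)

Find x<0 with |R(x)|<1.
x=-0.94: |R|=0.0600
|R(-2.06)|=1.0600 |R(-1.15)|=0.1500 |R(-0.95)|=0.0500
Bisect:
  x_lo=-2.3167 |R|=1.3167  x_hi=-0.1262 |R|=0.8738
  mid=-1.22144 |R|=0.22144 →hi
  mid=-1.76906 |R|=0.76906 →hi
  mid=-2.04287 |R|=1.04287 →lo
  mid=-1.90597 |R|=0.90597 →hi
  mid=-1.97442 |R|=0.97442 →hi
  mid=-2.00865 |R|=1.00865 →lo
  mid=-1.99153 |R|=0.99153 →hi
  mid=-2.00009 |R|=1.00009 →lo
  mid=-1.99581 |R|=0.99581 →hi
  ...
  [-2.00009,-1.99996] ⇒ x*=-2.0000
Stable set (-2.0000, 0).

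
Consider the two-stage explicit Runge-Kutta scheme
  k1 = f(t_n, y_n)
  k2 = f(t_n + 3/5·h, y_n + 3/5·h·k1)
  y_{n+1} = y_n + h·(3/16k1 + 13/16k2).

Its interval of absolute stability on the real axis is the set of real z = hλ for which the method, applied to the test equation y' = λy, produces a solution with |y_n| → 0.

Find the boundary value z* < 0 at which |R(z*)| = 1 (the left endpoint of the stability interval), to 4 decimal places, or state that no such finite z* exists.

left endpoint -2.0513.

Set f=λy, z=hλ:
  k1=λy_n ⇒ h·k1=z·y_n;  k2=λ(1+3/5z)y_n ⇒ h·k2=z(1+3/5z)y_n
  y_{n+1}/y_n = 1 + 3/16z + 13/16z(1+3/5z) = 1 + z + 39/80z²
  ⇒ R(z) = 1 + z + 39/80z².

Need |R(x)|<1, x<0.
x=-1.79: |R|=0.7720
R=1: x+39/80x²=0 ⇒ x=−80/39=-2.0513; min R=1−1/(4·39/80)=0.4872>−1
Confirm numerically:
  x=-1.341: |R|=0.53566 <1
  x=-1.271: |R|=0.51653 <1
  x=-1.132: |R|=0.49269 <1
  x=-0.960: |R|=0.48928 <1
  x=-2.390: |R|=1.39465 >1
  x=-2.388: |R|=1.39199 >1
Interval (-2.0513, 0).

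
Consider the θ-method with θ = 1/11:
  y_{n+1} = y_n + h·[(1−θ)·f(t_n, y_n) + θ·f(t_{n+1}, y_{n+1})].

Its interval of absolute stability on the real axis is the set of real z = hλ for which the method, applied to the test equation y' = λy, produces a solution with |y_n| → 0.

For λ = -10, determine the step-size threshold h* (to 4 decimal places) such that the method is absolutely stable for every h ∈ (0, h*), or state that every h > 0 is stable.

On y'=λy, z=hλ:
  y_{n+1} = y_n + z·[10/11·y_n + 1/11·y_{n+1}] ⇒ (1 − 1/11z)y_{n+1} = (1 + 10/11z)y_n
  R(z) = (1 + 10/11z)/(1 − 1/11z).

Solve |R(x)|<1 on ℝ⁻.
x=-1.12: |R|=0.0165
R=−1: 1+10/11x = −1+1/11x ⇒ -9/11x=2 ⇒ x=2/(-9/11)=-2.4444
Confirm numerically:
  x=-1.272: |R|=0.14016 <1
  x=-1.222: |R|=0.09982 <1
  x=-1.087: |R|=0.01076 <1
  x=-1.044: |R|=0.04650 <1
  x=-2.993: |R|=1.35282 >1
  x=-2.631: |R|=1.12318 >1
  x=-2.604: |R|=1.10556 >1
Interval (-2.4444, 0).

(-2.4444,0); λ=-10 ⇒ h* = (22/9)/10 = 0.2444.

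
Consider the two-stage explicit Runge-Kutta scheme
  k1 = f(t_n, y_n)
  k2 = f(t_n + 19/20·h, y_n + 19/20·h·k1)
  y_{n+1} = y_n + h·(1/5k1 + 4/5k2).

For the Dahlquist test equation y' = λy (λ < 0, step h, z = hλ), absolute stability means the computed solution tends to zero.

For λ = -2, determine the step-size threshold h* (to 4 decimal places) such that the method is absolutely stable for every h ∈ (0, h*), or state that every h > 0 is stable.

(-1.3158,0); λ=-2 ⇒ h* = (25/19)/2 = 0.6579.

Set f=λy, z=hλ:
  k1=λy_n ⇒ h·k1=z·y_n;  k2=λ(1+19/20z)y_n ⇒ h·k2=z(1+19/20z)y_n
  y_{n+1}/y_n = 1 + 1/5z + 4/5z(1+19/20z) = 1 + z + 19/25z²
  ⇒ R(z) = 1 + z + 19/25z².

Find x<0 with |R(x)|<1.
x=-1.72: |R|=1.5284
R=1: x+19/25x²=0 ⇒ x=−25/19=-1.3158; min R=1−1/(4·19/25)=0.6711>−1
Confirm numerically:
  x=-1.222: |R|=0.91290 <1
  x=-1.074: |R|=0.80264 <1
  x=-0.836: |R|=0.69516 <1
  x=-0.761: |R|=0.67913 <1
  x=-1.874: |R|=1.79503 >1
  x=-1.537: |R|=1.25840 >1
Interval (-1.3158, 0).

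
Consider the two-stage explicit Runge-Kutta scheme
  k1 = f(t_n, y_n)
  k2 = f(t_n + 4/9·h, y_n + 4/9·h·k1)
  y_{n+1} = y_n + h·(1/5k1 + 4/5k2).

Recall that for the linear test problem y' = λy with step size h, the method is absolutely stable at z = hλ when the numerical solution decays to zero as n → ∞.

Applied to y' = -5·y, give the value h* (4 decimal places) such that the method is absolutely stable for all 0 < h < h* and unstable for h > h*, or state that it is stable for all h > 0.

Test eqn y'=λy, z=hλ:
  k1=λy_n ⇒ h·k1=z·y_n;  k2=λ(1+4/9z)y_n ⇒ h·k2=z(1+4/9z)y_n
  y_{n+1}/y_n = 1 + 1/5z + 4/5z(1+4/9z) = 1 + z + 16/45z²
  ⇒ R(z) = 1 + z + 16/45z².

Find x<0 with |R(x)|<1.
x=-1.2: |R|=0.3120
R=1: x+16/45x²=0 ⇒ x=−45/16=-2.8125; min R=1−1/(4·16/45)=0.2969>−1
Confirm numerically:
  x=-1.676: |R|=0.32275 <1
  x=-1.560: |R|=0.30528 <1
  x=-1.310: |R|=0.30017 <1
  x=-1.236: |R|=0.30718 <1
  x=-3.013: |R|=1.21479 >1
  x=-2.978: |R|=1.17524 >1
Stable set (-2.8125, 0).

(-2.8125,0); λ=-5 ⇒ h* = (45/16)/5 = 0.5625.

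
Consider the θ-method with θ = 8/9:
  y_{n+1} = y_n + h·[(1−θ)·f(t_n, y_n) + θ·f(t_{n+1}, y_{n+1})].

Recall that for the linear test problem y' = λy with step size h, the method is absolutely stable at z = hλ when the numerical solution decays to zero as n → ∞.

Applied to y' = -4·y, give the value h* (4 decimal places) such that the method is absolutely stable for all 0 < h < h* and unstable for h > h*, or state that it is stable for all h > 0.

unbounded; (−∞, 0). Any h>0 works for λ=-4.

Set f=λy, z=hλ:
  y_{n+1} = y_n + z·[1/9·y_n + 8/9·y_{n+1}] ⇒ (1 − 8/9z)y_{n+1} = (1 + 1/9z)y_n
  Hence R(z) = (1 + 1/9z)/(1 − 8/9z).

Boundary: |R(x)|=1, x<0.
x=-1.02: |R|=0.4650
x=-2: |R|=0.2800
x=-10: |R|=0.0112
x=-100: |R|=0.1125
θ=8/9≥1/2 ⇒ |1+1/9x|<|1−8/9x| ∀x<0 ⇒ stable on all of ℝ⁻.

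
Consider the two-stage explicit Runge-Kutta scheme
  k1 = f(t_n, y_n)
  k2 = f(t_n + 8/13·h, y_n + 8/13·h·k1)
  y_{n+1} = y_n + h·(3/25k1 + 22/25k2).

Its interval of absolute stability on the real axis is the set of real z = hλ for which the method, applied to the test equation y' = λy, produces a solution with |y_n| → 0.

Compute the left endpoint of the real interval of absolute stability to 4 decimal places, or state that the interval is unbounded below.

Set f=λy, z=hλ:
  k1=λy_n ⇒ h·k1=z·y_n;  k2=λ(1+8/13z)y_n ⇒ h·k2=z(1+8/13z)y_n
  y_{n+1}/y_n = 1 + 3/25z + 22/25z(1+8/13z) = 1 + z + 176/325z²
  ⇒ R(z) = 1 + z + 176/325z².

Solve |R(x)|<1 on ℝ⁻.
x=-1.42: |R|=0.6720
R=1: x+176/325x²=0 ⇒ x=−325/176=-1.8466; min R=1−1/(4·176/325)=0.5384>−1
Confirm numerically:
  x=-1.417: |R|=0.67035 <1
  x=-1.399: |R|=0.66090 <1
  x=-1.365: |R|=0.64401 <1
  x=-1.987: |R|=1.15109 >1
  x=-1.874: |R|=1.02782 >1
So |R|<1 on (-1.8466, 0).

z* = -1.8466.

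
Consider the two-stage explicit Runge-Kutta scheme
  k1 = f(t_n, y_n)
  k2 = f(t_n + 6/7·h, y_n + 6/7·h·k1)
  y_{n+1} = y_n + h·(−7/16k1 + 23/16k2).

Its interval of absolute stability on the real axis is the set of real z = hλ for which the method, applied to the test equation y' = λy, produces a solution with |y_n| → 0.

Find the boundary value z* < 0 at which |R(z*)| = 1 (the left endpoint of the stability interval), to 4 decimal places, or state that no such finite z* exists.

z* = -0.8116.

On y'=λy, z=hλ:
  k1=λy_n ⇒ h·k1=z·y_n;  k2=λ(1+6/7z)y_n ⇒ h·k2=z(1+6/7z)y_n
  y_{n+1}/y_n = 1 − 7/16z + 23/16z(1+6/7z) = 1 + z + 69/56z²
  Hence R(z) = 1 + z + 69/56z².

Find x<0 with |R(x)|<1.
x=-0.92: |R|=1.1229
R=1: x+69/56x²=0 ⇒ x=−56/69=-0.8116; min R=1−1/(4·69/56)=0.7971>−1
Confirm numerically:
  x=-0.483: |R|=0.80445 <1
  x=-0.421: |R|=0.79739 <1
  x=-0.350: |R|=0.80094 <1
  x=-1.246: |R|=1.66692 >1
  x=-0.997: |R|=1.22776 >1
Interval (-0.8116, 0).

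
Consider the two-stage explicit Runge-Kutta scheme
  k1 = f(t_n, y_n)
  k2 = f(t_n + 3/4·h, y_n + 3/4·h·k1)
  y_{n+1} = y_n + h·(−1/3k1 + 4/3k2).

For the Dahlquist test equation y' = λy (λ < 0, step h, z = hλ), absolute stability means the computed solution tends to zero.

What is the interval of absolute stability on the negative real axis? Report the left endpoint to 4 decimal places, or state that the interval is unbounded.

Set f=λy, z=hλ:
  k1=λy_n ⇒ h·k1=z·y_n;  k2=λ(1+3/4z)y_n ⇒ h·k2=z(1+3/4z)y_n
  y_{n+1}/y_n = 1 − 1/3z + 4/3z(1+3/4z) = 1 + z + z²
  so R(z) = 1 + z + z².

Need |R(x)|<1, x<0.
x=-1.21: |R|=1.2541
R=1: x+1x²=0 ⇒ x=−1=-1.0000; min R=1−1/(4·1)=0.7500>−1
Confirm numerically:
  x=-0.709: |R|=0.79368 <1
  x=-0.622: |R|=0.76488 <1
  x=-0.591: |R|=0.75828 <1
  x=-0.488: |R|=0.75014 <1
  x=-1.588: |R|=1.93374 >1
  x=-1.176: |R|=1.20698 >1
So |R|<1 on (-1.0000, 0).

z∈(-1.0000,0).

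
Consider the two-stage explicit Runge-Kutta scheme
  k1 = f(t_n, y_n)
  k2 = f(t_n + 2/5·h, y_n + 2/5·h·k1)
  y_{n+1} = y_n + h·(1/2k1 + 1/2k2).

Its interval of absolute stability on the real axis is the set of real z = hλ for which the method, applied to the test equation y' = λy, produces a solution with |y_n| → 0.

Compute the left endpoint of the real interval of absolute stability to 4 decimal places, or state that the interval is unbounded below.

z* = -5.0000.

On y'=λy, z=hλ:
  k1=λy_n ⇒ h·k1=z·y_n;  k2=λ(1+2/5z)y_n ⇒ h·k2=z(1+2/5z)y_n
  y_{n+1}/y_n = 1 + 1/2z + 1/2z(1+2/5z) = 1 + z + 1/5z²
  ⇒ R(z) = 1 + z + 1/5z².

Find x<0 with |R(x)|<1.
x=-1.46: |R|=0.0337
R=1: x+1/5x²=0 ⇒ x=−5=-5.0000; min R=1−1/(4·1/5)=-0.2500>−1
Confirm numerically:
  x=-4.803: |R|=0.81076 <1
  x=-4.456: |R|=0.51519 <1
  x=-2.881: |R|=0.22097 <1
  x=-5.546: |R|=1.60562 >1
Stable set (-5.0000, 0).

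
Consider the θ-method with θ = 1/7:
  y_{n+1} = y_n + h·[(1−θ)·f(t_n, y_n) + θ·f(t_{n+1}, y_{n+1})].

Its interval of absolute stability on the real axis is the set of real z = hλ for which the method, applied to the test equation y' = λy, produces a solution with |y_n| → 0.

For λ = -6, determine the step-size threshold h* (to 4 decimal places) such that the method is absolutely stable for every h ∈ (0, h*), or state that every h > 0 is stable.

(-2.8000,0); λ=-6 ⇒ h* = (14/5)/6 = 0.4667.

Set f=λy, z=hλ:
  y_{n+1} = y_n + z·[6/7·y_n + 1/7·y_{n+1}] ⇒ (1 − 1/7z)y_{n+1} = (1 + 6/7z)y_n
  so R(z) = (1 + 6/7z)/(1 − 1/7z).

Boundary: |R(x)|=1, x<0.
x=-1.21: |R|=0.0317
R=−1: 1+6/7x = −1+1/7x ⇒ -5/7x=2 ⇒ x=2/(-5/7)=-2.8000
Confirm numerically:
  x=-2.124: |R|=0.62955 <1
  x=-1.967: |R|=0.53552 <1
  x=-1.641: |R|=0.32936 <1
  x=-1.189: |R|=0.01636 <1
  x=-3.307: |R|=1.24595 >1
  x=-3.271: |R|=1.22929 >1
  x=-3.241: |R|=1.21531 >1
So |R|<1 on (-2.8000, 0).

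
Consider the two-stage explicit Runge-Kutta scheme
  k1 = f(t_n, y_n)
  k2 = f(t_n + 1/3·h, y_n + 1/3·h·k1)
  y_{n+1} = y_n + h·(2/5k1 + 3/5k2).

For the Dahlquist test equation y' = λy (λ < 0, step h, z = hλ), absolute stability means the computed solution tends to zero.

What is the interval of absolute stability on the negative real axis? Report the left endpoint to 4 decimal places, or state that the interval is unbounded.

Test eqn y'=λy, z=hλ:
  k1=λy_n ⇒ h·k1=z·y_n;  k2=λ(1+1/3z)y_n ⇒ h·k2=z(1+1/3z)y_n
  y_{n+1}/y_n = 1 + 2/5z + 3/5z(1+1/3z) = 1 + z + 1/5z²
  so R(z) = 1 + z + 1/5z².

Boundary: |R(x)|=1, x<0.
x=-0.46: |R|=0.5823
R=1: x+1/5x²=0 ⇒ x=−5=-5.0000; min R=1−1/(4·1/5)=-0.2500>−1
Confirm numerically:
  x=-4.692: |R|=0.71097 <1
  x=-3.185: |R|=0.15616 <1
  x=-3.041: |R|=0.19146 <1
  x=-5.405: |R|=1.43781 >1
  x=-5.339: |R|=1.36198 >1
Stable set (-5.0000, 0).

z∈(-5.0000,0).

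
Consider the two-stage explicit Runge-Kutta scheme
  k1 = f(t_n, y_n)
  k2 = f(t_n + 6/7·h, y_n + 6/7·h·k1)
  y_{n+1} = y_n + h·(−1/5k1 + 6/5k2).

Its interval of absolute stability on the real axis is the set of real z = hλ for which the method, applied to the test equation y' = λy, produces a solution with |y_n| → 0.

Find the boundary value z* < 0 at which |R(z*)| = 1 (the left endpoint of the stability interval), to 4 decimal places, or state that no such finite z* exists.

Test eqn y'=λy, z=hλ:
  k1=λy_n ⇒ h·k1=z·y_n;  k2=λ(1+6/7z)y_n ⇒ h·k2=z(1+6/7z)y_n
  y_{n+1}/y_n = 1 − 1/5z + 6/5z(1+6/7z) = 1 + z + 36/35z²
  Hence R(z) = 1 + z + 36/35z².

Solve |R(x)|<1 on ℝ⁻.
x=-1.42: |R|=1.6540
R=1: x+36/35x²=0 ⇒ x=−35/36=-0.9722; min R=1−1/(4·36/35)=0.7569>−1
Confirm numerically:
  x=-0.839: |R|=0.88503 <1
  x=-0.735: |R|=0.82066 <1
  x=-0.631: |R|=0.77854 <1
  x=-0.521: |R|=0.75820 <1
  x=-1.293: |R|=1.42662 >1
  x=-1.039: |R|=1.07136 >1
So |R|<1 on (-0.9722, 0).

left endpoint -0.9722.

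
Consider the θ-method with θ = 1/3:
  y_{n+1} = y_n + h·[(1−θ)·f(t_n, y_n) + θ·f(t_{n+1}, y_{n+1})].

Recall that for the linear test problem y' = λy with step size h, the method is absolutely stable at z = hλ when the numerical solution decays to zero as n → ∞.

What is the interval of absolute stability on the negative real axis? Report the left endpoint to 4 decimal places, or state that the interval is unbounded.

(-6.0000, 0).

Set f=λy, z=hλ:
  y_{n+1} = y_n + z·[2/3·y_n + 1/3·y_{n+1}] ⇒ (1 − 1/3z)y_{n+1} = (1 + 2/3z)y_n
  R(z) = (1 + 2/3z)/(1 − 1/3z).

Solve |R(x)|<1 on ℝ⁻.
x=-0.4: |R|=0.6471
R=−1: 1+2/3x = −1+1/3x ⇒ -1/3x=2 ⇒ x=2/(-1/3)=-6.0000
Confirm numerically:
  x=-5.865: |R|=0.98477 <1
  x=-3.171: |R|=0.54157 <1
  x=-2.907: |R|=0.47638 <1
  x=-2.646: |R|=0.40595 <1
  x=-6.279: |R|=1.03007 >1
  x=-6.229: |R|=1.02481 >1
So |R|<1 on (-6.0000, 0).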